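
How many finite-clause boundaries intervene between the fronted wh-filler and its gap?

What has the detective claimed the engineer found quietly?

"what" is extracted from the object of "found".
Boundaries crossed, outermost first: [Ø] — 1 in total.

1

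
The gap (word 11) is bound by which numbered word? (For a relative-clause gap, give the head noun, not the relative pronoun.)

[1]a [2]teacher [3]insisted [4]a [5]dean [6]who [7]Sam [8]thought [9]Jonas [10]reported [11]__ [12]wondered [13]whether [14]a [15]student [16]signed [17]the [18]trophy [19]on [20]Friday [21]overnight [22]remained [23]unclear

The gap at 11 is the subject of "wondered", inside a relative clause.
The relative pronoun is "who" (word 6); it is bound by the head noun immediately before it.
Its filler is the head noun "dean", at word 5.

5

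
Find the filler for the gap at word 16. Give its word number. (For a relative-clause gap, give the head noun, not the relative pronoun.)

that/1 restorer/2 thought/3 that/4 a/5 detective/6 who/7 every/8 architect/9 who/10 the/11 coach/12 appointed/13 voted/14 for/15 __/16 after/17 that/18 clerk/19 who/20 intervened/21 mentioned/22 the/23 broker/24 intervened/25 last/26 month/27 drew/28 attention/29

The gap at 16 is the prepositional object of "voted", inside a relative clause.
The relative pronoun is "who" (word 7); it is bound by the head noun immediately before it.
Its filler is the head noun "detective", at word 6.

6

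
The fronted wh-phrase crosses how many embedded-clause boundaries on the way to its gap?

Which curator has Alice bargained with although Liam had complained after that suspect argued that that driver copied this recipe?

"which curator" originates inside the matrix clause — no clause boundary is crossed.

0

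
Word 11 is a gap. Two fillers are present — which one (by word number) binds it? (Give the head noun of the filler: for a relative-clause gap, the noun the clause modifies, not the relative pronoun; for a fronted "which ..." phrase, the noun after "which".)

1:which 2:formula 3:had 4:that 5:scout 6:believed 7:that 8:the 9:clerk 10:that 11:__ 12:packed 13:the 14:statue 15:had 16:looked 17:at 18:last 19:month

The marked gap is inside the relative clause, the subject of "packed".
Its filler is the head noun "clerk" (via "that"), at word 9.
(The other dependency links word 2 to a gap after word 17.)

9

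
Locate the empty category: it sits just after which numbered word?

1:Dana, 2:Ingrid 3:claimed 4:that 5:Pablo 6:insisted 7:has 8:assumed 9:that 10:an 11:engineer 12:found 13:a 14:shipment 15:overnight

6

The displaced element is "Dana" (word 1).
It is linked across 2 clause boundaries (that → Ø).
It functions as the subject of "assumed", so the gap sits immediately after word 6 ("insisted").
Base order: Ingrid claimed that Pablo insisted that Dana has assumed that an engineer found a shipment overnight.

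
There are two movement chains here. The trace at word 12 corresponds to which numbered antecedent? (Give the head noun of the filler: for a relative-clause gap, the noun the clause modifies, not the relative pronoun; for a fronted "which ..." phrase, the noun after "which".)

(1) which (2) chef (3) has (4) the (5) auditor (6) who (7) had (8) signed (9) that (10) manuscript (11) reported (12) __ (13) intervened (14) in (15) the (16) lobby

The marked gap is the subject of "intervened".
Its filler is the fronted wh-phrase "which chef", at word 2.
(The other dependency links word 5 to a gap after word 6.)

2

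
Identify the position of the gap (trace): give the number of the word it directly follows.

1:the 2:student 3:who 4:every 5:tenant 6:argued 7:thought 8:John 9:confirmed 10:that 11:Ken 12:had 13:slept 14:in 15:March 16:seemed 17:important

6

The displaced element is "the student" (word 2).
It is linked across 1 clause boundary (Ø).
It functions as the subject of "thought", so the gap sits immediately after word 6 ("argued").
Base order: Every tenant argued that the student thought John confirmed that Ken had slept in March.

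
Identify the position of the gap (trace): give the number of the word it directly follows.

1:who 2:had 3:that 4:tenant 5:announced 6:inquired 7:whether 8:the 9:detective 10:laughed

5

The displaced element is "who" (word 1).
It is linked across 1 clause boundary (Ø).
It functions as the subject of "inquired", so the gap sits immediately after word 5 ("announced").
Base order: That tenant had announced that who inquired whether the detective laughed.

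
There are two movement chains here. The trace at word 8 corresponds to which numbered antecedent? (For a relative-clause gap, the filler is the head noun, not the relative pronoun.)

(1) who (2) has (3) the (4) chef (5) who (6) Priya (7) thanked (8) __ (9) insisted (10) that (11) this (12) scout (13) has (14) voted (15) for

4

The marked gap is inside the relative clause, the direct object of "thanked".
Its filler is the head noun "chef" (via "who"), at word 4.
(The other dependency links word 1 to a gap after word 15.)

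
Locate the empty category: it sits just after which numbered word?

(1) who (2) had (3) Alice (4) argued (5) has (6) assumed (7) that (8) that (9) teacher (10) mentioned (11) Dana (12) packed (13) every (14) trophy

4

The displaced element is "who" (word 1).
It is linked across 1 clause boundary (Ø).
It functions as the subject of "assumed", so the gap sits immediately after word 4 ("argued").
Base order: Alice had argued who has assumed that that teacher mentioned Dana packed every trophy.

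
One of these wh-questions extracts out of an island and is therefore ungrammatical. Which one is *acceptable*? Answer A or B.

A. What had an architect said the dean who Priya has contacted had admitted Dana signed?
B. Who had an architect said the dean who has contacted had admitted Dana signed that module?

A

In B, the wh-phrase is extracted from inside a complex-NP island (relative clause) (introduced by "who"), which blocks movement.
In A, the extraction path crosses only that-complement boundaries, which are transparent.
So A is grammatical.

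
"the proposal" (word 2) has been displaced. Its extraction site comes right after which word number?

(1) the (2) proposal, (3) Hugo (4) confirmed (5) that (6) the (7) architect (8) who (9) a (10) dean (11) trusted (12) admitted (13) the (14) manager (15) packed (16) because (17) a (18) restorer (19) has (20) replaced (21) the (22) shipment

15

The displaced element is "the proposal" (word 2).
It is linked across 2 clause boundaries (that → Ø).
It functions as the direct object of "packed", so the gap sits immediately after word 15 ("packed").
Base order: Hugo confirmed that the architect who a dean trusted admitted the manager packed the proposal because a restorer has replaced the shipment.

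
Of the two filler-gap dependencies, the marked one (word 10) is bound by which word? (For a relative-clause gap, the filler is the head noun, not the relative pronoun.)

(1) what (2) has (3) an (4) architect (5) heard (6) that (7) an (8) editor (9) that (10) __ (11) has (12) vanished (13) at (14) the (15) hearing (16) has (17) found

8

The marked gap is inside the relative clause, the subject of "vanished".
Its filler is the head noun "editor" (via "that"), at word 8.
(The other dependency links word 1 to a gap after word 17.)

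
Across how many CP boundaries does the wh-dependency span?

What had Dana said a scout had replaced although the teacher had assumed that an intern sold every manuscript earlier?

"what" is extracted from the object of "replaced".
Boundaries crossed, outermost first: [Ø] — 1 in total.

1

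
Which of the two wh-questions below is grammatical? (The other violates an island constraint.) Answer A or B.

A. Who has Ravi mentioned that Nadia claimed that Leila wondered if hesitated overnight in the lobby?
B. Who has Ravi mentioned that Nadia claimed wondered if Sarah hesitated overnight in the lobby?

B

In A, the wh-phrase is extracted from inside a wh-island (introduced by "if"), which blocks movement.
In B, the extraction path crosses only that-complement boundaries, which are transparent.
So B is grammatical.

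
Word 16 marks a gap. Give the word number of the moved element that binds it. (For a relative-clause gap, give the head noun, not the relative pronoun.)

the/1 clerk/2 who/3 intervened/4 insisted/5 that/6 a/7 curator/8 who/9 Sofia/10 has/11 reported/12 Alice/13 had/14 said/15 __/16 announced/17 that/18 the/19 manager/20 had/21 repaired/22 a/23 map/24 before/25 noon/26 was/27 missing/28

8

The gap at 16 is the subject of "announced", inside a relative clause.
The relative pronoun is "who" (word 9); it is bound by the head noun immediately before it.
Its filler is the head noun "curator", at word 8.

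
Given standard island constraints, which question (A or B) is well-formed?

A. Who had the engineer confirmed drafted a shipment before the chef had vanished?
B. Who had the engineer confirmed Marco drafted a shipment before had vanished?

A

In B, the wh-phrase is extracted from inside an adjunct island (introduced by "before"), which blocks movement.
In A, the extraction path crosses only that-complement boundaries, which are transparent.
So A is grammatical.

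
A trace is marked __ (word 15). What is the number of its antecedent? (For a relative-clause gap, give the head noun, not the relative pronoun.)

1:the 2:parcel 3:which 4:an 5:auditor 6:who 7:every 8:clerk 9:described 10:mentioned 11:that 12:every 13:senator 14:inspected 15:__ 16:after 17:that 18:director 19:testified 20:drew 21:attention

The gap at 15 is the object of "inspected", inside a relative clause.
The relative pronoun is "which" (word 3); it is bound by the head noun immediately before it.
Its filler is the head noun "parcel", at word 2.

2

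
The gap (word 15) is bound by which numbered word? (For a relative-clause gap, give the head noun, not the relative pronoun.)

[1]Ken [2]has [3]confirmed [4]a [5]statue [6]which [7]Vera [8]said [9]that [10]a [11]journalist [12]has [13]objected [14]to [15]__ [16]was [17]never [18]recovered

5

The gap at 15 is the prepositional object of "objected", inside a relative clause.
The relative pronoun is "which" (word 6); it is bound by the head noun immediately before it.
Its filler is the head noun "statue", at word 5.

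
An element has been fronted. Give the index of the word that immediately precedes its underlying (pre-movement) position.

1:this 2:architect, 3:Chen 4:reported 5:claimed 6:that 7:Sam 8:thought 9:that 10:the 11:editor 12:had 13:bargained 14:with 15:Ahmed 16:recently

4

The displaced element is "this architect" (word 2).
It is linked across 1 clause boundary (Ø).
It functions as the subject of "claimed", so the gap sits immediately after word 4 ("reported").
Base order: Chen reported this architect claimed that Sam thought that the editor had bargained with Ahmed recently.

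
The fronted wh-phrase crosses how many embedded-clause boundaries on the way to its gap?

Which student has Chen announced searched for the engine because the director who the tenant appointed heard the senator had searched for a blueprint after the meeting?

"which student" is extracted from the subject of "searched".
Boundaries crossed, outermost first: [Ø] — 1 in total.

1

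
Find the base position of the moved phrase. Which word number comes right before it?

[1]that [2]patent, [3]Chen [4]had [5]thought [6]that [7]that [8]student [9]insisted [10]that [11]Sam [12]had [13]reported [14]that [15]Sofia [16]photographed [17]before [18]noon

16

The displaced element is "that patent" (word 2).
It is linked across 3 clause boundaries (that → that → that).
It functions as the direct object of "photographed", so the gap sits immediately after word 16 ("photographed").
Base order: Chen had thought that that student insisted that Sam had reported that Sofia photographed that patent before noon.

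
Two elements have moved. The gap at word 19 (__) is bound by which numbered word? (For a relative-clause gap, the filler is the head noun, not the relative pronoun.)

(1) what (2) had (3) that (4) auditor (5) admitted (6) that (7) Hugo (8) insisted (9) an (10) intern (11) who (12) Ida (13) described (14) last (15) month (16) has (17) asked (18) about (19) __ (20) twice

1

The marked gap is the object of the preposition "about" of "asked".
Its filler is the fronted wh-phrase "what", at word 1.
(The other dependency links word 10 to a gap after word 13.)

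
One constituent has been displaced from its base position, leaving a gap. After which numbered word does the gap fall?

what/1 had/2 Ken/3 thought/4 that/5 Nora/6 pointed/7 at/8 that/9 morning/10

The displaced element is "what" (word 1).
It is linked across 1 clause boundary (that).
It functions as the object of the preposition "at" of "pointed", so the gap sits immediately after word 8 ("at").
Base order: Ken had thought that Nora pointed at what that morning.

8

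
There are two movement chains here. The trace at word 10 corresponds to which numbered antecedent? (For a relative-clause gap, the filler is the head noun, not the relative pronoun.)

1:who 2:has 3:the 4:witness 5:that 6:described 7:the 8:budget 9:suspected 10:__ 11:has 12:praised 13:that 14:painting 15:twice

1

The marked gap is the subject of "praised".
Its filler is the fronted wh-phrase "who", at word 1.
(The other dependency links word 4 to a gap after word 5.)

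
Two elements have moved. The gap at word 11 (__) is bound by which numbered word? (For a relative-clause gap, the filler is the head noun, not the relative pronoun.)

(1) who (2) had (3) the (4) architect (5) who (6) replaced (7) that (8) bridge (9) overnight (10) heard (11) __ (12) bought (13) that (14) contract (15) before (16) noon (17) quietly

1

The marked gap is the subject of "bought".
Its filler is the fronted wh-phrase "who", at word 1.
(The other dependency links word 4 to a gap after word 5.)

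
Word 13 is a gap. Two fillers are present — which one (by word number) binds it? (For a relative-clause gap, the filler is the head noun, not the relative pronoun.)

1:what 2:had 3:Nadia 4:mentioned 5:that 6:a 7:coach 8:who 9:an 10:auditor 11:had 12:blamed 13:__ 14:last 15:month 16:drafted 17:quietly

7

The marked gap is inside the relative clause, the direct object of "blamed".
Its filler is the head noun "coach" (via "who"), at word 7.
(The other dependency links word 1 to a gap after word 16.)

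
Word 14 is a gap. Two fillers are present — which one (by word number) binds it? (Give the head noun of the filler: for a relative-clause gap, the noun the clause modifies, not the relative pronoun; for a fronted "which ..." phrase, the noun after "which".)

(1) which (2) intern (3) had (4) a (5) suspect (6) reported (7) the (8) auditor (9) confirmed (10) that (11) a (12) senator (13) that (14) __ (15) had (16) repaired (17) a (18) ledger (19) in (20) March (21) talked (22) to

The marked gap is inside the relative clause, the subject of "repaired".
Its filler is the head noun "senator" (via "that"), at word 12.
(The other dependency links word 2 to a gap after word 22.)

12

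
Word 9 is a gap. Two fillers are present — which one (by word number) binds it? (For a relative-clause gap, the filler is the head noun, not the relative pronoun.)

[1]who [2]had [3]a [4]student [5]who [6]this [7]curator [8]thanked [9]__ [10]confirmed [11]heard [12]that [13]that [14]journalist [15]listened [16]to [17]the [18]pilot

4

The marked gap is inside the relative clause, the direct object of "thanked".
Its filler is the head noun "student" (via "who"), at word 4.
(The other dependency links word 1 to a gap after word 10.)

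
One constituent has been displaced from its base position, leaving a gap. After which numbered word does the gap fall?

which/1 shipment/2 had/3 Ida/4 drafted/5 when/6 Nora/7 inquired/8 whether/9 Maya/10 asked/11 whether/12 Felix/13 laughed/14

5

The displaced element is "which shipment" (word 2).
It functions as the direct object of "drafted", so the gap sits immediately after word 5 ("drafted").
Base order: Ida had drafted which shipment when Nora inquired whether Maya asked whether Felix laughed.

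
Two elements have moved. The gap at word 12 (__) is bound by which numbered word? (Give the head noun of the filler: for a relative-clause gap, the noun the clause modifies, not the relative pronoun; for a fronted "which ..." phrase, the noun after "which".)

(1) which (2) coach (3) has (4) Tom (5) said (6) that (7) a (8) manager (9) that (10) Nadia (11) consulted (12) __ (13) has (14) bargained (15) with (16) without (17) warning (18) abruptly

The marked gap is inside the relative clause, the direct object of "consulted".
Its filler is the head noun "manager" (via "that"), at word 8.
(The other dependency links word 2 to a gap after word 15.)

8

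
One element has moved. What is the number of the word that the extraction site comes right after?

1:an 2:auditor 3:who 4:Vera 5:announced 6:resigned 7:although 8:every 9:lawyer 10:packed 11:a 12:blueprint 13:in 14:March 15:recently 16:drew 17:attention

The displaced element is "an auditor" (word 2).
It is linked across 1 clause boundary (Ø).
It functions as the subject of "resigned", so the gap sits immediately after word 5 ("announced").
Base order: Vera announced that an auditor resigned although every lawyer packed a blueprint in March recently.

5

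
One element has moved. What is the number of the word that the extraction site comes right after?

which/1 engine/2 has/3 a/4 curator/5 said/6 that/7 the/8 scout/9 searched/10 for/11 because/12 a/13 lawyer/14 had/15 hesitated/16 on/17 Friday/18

The displaced element is "which engine" (word 2).
It is linked across 1 clause boundary (that).
It functions as the object of the preposition "for" of "searched", so the gap sits immediately after word 11 ("for").
Base order: A curator has said that the scout searched for which engine because a lawyer had hesitated on Friday.

11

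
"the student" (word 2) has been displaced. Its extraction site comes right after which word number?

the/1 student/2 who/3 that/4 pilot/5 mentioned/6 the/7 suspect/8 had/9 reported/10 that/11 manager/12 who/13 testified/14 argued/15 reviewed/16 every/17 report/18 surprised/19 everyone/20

15

The displaced element is "the student" (word 2).
It is linked across 3 clause boundaries (Ø → Ø → Ø).
It functions as the subject of "reviewed", so the gap sits immediately after word 15 ("argued").
Base order: That pilot mentioned the suspect had reported that manager who testified argued that the student reviewed every report.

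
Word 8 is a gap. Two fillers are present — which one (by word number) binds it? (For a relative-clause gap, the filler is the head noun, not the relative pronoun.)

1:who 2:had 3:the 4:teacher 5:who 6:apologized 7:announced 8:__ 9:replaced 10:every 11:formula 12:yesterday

1

The marked gap is the subject of "replaced".
Its filler is the fronted wh-phrase "who", at word 1.
(The other dependency links word 4 to a gap after word 5.)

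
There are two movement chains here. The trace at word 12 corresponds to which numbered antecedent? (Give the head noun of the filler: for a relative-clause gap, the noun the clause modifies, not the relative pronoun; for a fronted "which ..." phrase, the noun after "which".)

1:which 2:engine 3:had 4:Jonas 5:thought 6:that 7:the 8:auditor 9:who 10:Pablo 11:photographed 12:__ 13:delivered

8

The marked gap is inside the relative clause, the direct object of "photographed".
Its filler is the head noun "auditor" (via "who"), at word 8.
(The other dependency links word 2 to a gap after word 13.)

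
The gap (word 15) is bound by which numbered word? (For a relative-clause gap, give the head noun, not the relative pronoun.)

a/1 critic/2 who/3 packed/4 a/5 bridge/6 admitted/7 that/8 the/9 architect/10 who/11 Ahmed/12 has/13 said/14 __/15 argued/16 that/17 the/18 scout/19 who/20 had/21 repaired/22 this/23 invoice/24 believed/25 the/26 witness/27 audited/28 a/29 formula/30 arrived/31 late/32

10

The gap at 15 is the subject of "argued", inside a relative clause.
The relative pronoun is "who" (word 11); it is bound by the head noun immediately before it.
Its filler is the head noun "architect", at word 10.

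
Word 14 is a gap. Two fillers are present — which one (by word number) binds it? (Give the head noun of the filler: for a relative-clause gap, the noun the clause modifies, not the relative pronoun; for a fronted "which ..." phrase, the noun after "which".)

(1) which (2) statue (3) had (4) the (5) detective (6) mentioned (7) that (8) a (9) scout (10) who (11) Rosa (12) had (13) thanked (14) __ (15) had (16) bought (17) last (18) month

The marked gap is inside the relative clause, the direct object of "thanked".
Its filler is the head noun "scout" (via "who"), at word 9.
(The other dependency links word 2 to a gap after word 16.)

9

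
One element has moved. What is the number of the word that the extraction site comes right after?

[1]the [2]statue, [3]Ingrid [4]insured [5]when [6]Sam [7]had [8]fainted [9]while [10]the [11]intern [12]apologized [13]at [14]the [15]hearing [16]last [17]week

The displaced element is "the statue" (word 2).
It functions as the direct object of "insured", so the gap sits immediately after word 4 ("insured").
Base order: Ingrid insured the statue when Sam had fainted while the intern apologized at the hearing last week.

4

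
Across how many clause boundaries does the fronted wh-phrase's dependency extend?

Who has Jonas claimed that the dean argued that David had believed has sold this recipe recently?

3

"who" is extracted from the subject of "sold".
Boundaries crossed, outermost first: [that], [that], [Ø] — 3 in total.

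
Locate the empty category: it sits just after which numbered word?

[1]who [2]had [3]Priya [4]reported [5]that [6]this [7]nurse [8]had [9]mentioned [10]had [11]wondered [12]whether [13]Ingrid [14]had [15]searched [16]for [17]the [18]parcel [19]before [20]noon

9

The displaced element is "who" (word 1).
It is linked across 2 clause boundaries (that → Ø).
It functions as the subject of "wondered", so the gap sits immediately after word 9 ("mentioned").
Base order: Priya had reported that this nurse had mentioned that who had wondered whether Ingrid had searched for the parcel before noon.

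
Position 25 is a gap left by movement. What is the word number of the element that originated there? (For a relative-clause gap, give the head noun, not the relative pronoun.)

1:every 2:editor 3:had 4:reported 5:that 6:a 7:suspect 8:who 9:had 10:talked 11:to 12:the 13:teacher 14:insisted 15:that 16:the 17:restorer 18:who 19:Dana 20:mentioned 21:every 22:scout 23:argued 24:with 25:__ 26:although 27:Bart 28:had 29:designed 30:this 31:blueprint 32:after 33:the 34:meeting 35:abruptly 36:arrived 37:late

17

The gap at 25 is the prepositional object of "argued", inside a relative clause.
The relative pronoun is "who" (word 18); it is bound by the head noun immediately before it.
Its filler is the head noun "restorer", at word 17.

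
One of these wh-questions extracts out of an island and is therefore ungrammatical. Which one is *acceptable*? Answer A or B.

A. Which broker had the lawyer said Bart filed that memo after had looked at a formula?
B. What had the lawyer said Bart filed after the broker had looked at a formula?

B

In A, the wh-phrase is extracted from inside an adjunct island (introduced by "after"), which blocks movement.
In B, the extraction path crosses only that-complement boundaries, which are transparent.
So B is grammatical.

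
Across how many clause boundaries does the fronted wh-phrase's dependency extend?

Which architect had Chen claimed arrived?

"which architect" is extracted from the subject of "arrived".
Boundaries crossed, outermost first: [Ø] — 1 in total.

1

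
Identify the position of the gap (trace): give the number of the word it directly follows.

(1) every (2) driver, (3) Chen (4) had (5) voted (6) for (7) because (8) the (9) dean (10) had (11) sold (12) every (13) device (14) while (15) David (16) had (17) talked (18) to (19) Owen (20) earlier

6

The displaced element is "every driver" (word 2).
It functions as the object of the preposition "for" of "voted", so the gap sits immediately after word 6 ("for").
Base order: Chen had voted for every driver because the dean had sold every device while David had talked to Owen earlier.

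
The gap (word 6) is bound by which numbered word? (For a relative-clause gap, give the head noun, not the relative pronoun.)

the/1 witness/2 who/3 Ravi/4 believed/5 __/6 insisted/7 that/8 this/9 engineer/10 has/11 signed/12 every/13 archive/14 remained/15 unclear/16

The gap at 6 is the subject of "insisted", inside a relative clause.
The relative pronoun is "who" (word 3); it is bound by the head noun immediately before it.
Its filler is the head noun "witness", at word 2.

2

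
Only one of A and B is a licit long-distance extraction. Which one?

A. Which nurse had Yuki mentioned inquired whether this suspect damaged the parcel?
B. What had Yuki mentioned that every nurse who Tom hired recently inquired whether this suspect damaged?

In B, the wh-phrase is extracted from inside a wh-island (introduced by "whether"), which blocks movement.
In A, the extraction path crosses only that-complement boundaries, which are transparent.
So A is grammatical.

A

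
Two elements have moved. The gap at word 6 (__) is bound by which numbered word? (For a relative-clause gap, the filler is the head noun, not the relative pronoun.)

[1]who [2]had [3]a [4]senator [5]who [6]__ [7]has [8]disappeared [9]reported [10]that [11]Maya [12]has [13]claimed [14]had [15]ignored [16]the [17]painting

The marked gap is inside the relative clause, the subject of "disappeared".
Its filler is the head noun "senator" (via "who"), at word 4.
(The other dependency links word 1 to a gap after word 13.)

4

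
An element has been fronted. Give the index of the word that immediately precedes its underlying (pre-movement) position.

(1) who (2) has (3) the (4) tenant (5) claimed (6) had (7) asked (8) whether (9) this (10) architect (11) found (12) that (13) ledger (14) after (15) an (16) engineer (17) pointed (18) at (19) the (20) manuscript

5

The displaced element is "who" (word 1).
It is linked across 1 clause boundary (Ø).
It functions as the subject of "asked", so the gap sits immediately after word 5 ("claimed").
Base order: The tenant has claimed who had asked whether this architect found that ledger after an engineer pointed at the manuscript.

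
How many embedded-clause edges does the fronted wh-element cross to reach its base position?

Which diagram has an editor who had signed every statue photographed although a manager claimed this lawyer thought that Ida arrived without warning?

0

"which diagram" originates inside the matrix clause — no clause boundary is crossed.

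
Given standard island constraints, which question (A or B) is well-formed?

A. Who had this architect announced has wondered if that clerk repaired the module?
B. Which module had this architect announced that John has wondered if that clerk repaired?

A

In B, the wh-phrase is extracted from inside a wh-island (introduced by "if"), which blocks movement.
In A, the extraction path crosses only that-complement boundaries, which are transparent.
So A is grammatical.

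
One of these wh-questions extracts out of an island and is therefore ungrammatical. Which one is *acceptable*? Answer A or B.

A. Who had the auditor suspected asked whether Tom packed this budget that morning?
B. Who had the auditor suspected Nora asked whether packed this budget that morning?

A

In B, the wh-phrase is extracted from inside a wh-island (introduced by "whether"), which blocks movement.
In A, the extraction path crosses only that-complement boundaries, which are transparent.
So A is grammatical.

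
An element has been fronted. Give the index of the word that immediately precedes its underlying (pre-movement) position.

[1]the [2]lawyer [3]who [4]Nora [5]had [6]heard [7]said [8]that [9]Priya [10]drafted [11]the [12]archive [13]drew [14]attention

The displaced element is "the lawyer" (word 2).
It is linked across 1 clause boundary (Ø).
It functions as the subject of "said", so the gap sits immediately after word 6 ("heard").
Base order: Nora had heard that the lawyer said that Priya drafted the archive.

6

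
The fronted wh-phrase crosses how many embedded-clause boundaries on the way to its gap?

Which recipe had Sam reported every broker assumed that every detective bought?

"which recipe" is extracted from the object of "bought".
Boundaries crossed, outermost first: [Ø], [that] — 2 in total.

2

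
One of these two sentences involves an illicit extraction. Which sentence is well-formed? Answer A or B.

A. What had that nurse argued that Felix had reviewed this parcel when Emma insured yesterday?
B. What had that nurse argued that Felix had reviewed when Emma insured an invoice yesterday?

B

In A, the wh-phrase is extracted from inside an adjunct island (introduced by "when"), which blocks movement.
In B, the extraction path crosses only that-complement boundaries, which are transparent.
So B is grammatical.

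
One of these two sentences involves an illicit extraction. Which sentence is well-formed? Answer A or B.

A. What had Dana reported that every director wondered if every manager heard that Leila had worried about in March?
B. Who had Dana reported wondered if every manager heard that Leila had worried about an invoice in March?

B

In A, the wh-phrase is extracted from inside a wh-island (introduced by "if"), which blocks movement.
In B, the extraction path crosses only that-complement boundaries, which are transparent.
So B is grammatical.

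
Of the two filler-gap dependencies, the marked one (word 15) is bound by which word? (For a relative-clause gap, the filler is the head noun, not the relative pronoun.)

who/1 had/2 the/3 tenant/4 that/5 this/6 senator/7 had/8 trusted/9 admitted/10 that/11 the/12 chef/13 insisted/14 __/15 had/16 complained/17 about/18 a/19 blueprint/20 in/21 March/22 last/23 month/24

1

The marked gap is the subject of "complained".
Its filler is the fronted wh-phrase "who", at word 1.
(The other dependency links word 4 to a gap after word 9.)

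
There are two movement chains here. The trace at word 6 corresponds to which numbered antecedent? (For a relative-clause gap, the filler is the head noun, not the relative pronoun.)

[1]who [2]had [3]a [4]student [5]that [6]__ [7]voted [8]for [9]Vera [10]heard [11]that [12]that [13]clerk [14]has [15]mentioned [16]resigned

4

The marked gap is inside the relative clause, the subject of "voted".
Its filler is the head noun "student" (via "that"), at word 4.
(The other dependency links word 1 to a gap after word 15.)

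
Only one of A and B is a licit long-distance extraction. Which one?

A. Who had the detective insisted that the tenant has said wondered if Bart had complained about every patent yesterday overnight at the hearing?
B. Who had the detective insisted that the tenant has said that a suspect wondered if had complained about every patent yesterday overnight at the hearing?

In B, the wh-phrase is extracted from inside a wh-island (introduced by "if"), which blocks movement.
In A, the extraction path crosses only that-complement boundaries, which are transparent.
So A is grammatical.

A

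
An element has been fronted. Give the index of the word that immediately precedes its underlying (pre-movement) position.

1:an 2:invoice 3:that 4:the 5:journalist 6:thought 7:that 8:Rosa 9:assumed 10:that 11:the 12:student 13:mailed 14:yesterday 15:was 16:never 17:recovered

13

The displaced element is "an invoice" (word 2).
It is linked across 2 clause boundaries (that → that).
It functions as the direct object of "mailed", so the gap sits immediately after word 13 ("mailed").
Base order: The journalist thought that Rosa assumed that the student mailed an invoice yesterday.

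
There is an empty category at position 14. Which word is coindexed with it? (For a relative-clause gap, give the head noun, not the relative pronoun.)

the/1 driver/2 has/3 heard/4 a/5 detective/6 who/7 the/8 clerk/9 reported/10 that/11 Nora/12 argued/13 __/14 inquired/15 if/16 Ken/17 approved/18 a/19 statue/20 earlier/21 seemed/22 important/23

The gap at 14 is the subject of "inquired", inside a relative clause.
The relative pronoun is "who" (word 7); it is bound by the head noun immediately before it.
Its filler is the head noun "detective", at word 6.

6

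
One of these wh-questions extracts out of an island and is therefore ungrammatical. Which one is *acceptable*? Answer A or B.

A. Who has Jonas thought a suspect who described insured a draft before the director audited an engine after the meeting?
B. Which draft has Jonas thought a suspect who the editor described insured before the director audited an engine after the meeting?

In A, the wh-phrase is extracted from inside a complex-NP island (relative clause) (introduced by "who"), which blocks movement.
In B, the extraction path crosses only that-complement boundaries, which are transparent.
So B is grammatical.

B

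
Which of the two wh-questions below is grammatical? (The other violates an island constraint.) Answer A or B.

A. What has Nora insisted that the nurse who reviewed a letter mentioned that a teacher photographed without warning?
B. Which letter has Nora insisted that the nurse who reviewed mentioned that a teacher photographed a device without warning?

In B, the wh-phrase is extracted from inside a complex-NP island (relative clause) (introduced by "who"), which blocks movement.
In A, the extraction path crosses only that-complement boundaries, which are transparent.
So A is grammatical.

A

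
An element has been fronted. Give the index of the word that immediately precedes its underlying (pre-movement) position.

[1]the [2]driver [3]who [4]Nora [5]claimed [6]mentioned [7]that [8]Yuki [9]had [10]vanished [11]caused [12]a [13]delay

5

The displaced element is "the driver" (word 2).
It is linked across 1 clause boundary (Ø).
It functions as the subject of "mentioned", so the gap sits immediately after word 5 ("claimed").
Base order: Nora claimed that the driver mentioned that Yuki had vanished.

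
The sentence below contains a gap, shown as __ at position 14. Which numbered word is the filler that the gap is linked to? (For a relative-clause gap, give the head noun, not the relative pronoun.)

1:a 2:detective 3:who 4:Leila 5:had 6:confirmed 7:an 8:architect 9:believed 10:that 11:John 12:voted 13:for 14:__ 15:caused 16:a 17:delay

2

The gap at 14 is the prepositional object of "voted", inside a relative clause.
The relative pronoun is "who" (word 3); it is bound by the head noun immediately before it.
Its filler is the head noun "detective", at word 2.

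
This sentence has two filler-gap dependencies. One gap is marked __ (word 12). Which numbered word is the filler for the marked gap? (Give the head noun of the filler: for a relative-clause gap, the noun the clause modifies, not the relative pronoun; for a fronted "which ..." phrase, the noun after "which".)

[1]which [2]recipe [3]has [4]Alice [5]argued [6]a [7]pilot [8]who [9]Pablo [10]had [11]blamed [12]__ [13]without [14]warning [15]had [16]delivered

The marked gap is inside the relative clause, the direct object of "blamed".
Its filler is the head noun "pilot" (via "who"), at word 7.
(The other dependency links word 2 to a gap after word 16.)

7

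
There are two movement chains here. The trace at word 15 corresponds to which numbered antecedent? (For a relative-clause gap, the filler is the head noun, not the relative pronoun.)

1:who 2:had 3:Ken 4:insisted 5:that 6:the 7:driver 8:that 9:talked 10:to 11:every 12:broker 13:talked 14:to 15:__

The marked gap is the object of the preposition "to" of "talked".
Its filler is the fronted wh-phrase "who", at word 1.
(The other dependency links word 7 to a gap after word 8.)

1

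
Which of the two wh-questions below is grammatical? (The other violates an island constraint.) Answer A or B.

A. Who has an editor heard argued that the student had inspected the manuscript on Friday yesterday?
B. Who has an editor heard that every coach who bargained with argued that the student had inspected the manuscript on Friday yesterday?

A

In B, the wh-phrase is extracted from inside a complex-NP island (relative clause) (introduced by "who"), which blocks movement.
In A, the extraction path crosses only that-complement boundaries, which are transparent.
So A is grammatical.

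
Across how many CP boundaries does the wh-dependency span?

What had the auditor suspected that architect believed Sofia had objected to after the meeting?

"what" is extracted from the PP object of "objected".
Boundaries crossed, outermost first: [Ø], [Ø] — 2 in total.

2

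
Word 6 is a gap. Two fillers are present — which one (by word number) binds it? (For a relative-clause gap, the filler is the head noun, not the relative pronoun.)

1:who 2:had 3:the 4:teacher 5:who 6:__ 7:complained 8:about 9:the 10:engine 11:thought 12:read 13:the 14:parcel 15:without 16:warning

4

The marked gap is inside the relative clause, the subject of "complained".
Its filler is the head noun "teacher" (via "who"), at word 4.
(The other dependency links word 1 to a gap after word 11.)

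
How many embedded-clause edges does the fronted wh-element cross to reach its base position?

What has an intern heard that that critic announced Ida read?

2

"what" is extracted from the object of "read".
Boundaries crossed, outermost first: [that], [Ø] — 2 in total.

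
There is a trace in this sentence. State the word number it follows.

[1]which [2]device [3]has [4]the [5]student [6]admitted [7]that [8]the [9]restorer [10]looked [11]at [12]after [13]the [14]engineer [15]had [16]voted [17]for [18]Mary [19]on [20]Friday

The displaced element is "which device" (word 2).
It is linked across 1 clause boundary (that).
It functions as the object of the preposition "at" of "looked", so the gap sits immediately after word 11 ("at").
Base order: The student has admitted that the restorer looked at which device after the engineer had voted for Mary on Friday.

11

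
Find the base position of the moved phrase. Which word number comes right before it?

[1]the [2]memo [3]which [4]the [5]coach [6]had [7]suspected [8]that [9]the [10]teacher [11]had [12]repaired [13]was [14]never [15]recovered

12

The displaced element is "the memo" (word 2).
It is linked across 1 clause boundary (that).
It functions as the direct object of "repaired", so the gap sits immediately after word 12 ("repaired").
Base order: The coach had suspected that the teacher had repaired the memo.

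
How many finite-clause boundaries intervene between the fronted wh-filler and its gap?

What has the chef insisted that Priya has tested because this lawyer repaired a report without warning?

1

"what" is extracted from the object of "tested".
Boundaries crossed, outermost first: [that] — 1 in total.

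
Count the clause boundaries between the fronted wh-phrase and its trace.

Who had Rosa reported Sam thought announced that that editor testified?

"who" is extracted from the subject of "announced".
Boundaries crossed, outermost first: [Ø], [Ø] — 2 in total.

2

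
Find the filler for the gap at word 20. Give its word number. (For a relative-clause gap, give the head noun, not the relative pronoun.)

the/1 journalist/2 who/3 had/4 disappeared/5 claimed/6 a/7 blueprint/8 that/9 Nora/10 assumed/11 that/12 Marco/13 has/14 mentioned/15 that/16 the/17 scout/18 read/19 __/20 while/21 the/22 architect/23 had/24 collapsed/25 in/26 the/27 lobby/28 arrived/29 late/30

The gap at 20 is the object of "read", inside a relative clause.
The relative pronoun is "that" (word 9); it is bound by the head noun immediately before it.
Its filler is the head noun "blueprint", at word 8.

8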